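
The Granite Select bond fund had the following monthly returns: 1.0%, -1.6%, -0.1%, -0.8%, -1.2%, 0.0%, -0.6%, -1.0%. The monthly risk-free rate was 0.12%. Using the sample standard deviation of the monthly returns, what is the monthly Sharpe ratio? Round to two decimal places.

-0.80

r̄ = (1 − 1.6 − 0.1 − 0.8 − 1.2 + 0 − 0.6 − 1) / 8 = -0.5375%
Σ(r − r̄)² = (1 − (-0.5375))² + (-1.6 − (-0.5375))² + (-0.1 − (-0.5375))² + … = 4.6988
σ = √[4.6988 / 7] = 0.8193%
Sharpe = (r̄ − rf) / σ = (-0.5375 − 0.12) / 0.8193 = -0.6575 / 0.8193 = -0.8025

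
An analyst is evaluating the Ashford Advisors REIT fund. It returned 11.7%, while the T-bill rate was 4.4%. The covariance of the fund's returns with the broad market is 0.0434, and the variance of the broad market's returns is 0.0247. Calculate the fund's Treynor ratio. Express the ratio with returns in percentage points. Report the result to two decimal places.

4.15

β = Cov / Var = 0.0434 / 0.0247 = 1.7571
Treynor = (Rp − Rf) / β = (11.7% − 4.4%) / 1.7571 = 7.30 / 1.7571 = 4.1546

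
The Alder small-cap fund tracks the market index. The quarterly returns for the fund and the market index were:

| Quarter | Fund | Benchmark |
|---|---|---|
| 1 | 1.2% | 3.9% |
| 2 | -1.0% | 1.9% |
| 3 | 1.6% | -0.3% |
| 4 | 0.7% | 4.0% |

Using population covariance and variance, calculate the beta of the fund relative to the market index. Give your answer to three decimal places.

r̄p = 0.6250%,  r̄m = 2.3750%
Cov = Σ(rp − r̄p)(rm − r̄m) / 4 = -0.2094
Var(rm) = Σ(rm − r̄m)² / 4 = 3.0869
β = Cov / Var = -0.2094 / 3.0869 = -0.0678

-0.068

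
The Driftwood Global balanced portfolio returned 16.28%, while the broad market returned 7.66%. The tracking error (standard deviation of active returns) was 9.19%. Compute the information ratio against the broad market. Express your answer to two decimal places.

IR = (Rp − Rb) / TE = (16.28% − 7.66%) / 9.19% = 8.62% / 9.19% = 0.9380

0.94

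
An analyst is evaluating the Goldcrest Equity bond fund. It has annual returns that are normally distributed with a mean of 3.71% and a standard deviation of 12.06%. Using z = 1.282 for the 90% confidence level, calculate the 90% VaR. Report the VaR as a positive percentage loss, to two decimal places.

VaR (as % loss) = −(μ − z·σ) = −(3.71% − 1.282 × 12.06%) = −(-11.75092%) = 11.75092%

11.75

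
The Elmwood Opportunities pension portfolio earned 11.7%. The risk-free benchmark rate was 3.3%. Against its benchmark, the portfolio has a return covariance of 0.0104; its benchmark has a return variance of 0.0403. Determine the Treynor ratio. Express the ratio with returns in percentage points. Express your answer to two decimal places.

32.55

β = Cov / Var = 0.0104 / 0.0403 = 0.2581
Treynor = (Rp − Rf) / β = (11.7% − 3.3%) / 0.2581 = 8.40 / 0.2581 = 32.5455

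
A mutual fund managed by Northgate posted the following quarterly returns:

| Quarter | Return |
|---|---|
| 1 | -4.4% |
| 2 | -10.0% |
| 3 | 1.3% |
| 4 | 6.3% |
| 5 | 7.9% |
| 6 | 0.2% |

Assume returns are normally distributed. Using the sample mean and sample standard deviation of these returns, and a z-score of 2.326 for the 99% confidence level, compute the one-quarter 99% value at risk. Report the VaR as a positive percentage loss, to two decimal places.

Mean return r̄ = 1.30 / 6 = 0.2167%
Sample std dev = √[222.9083 / 5] = 6.6769%
VaR = −(r̄ − z·σ) = −(0.2167 − 2.326 × 6.6769) = −(-15.3138) = 15.3138%

15.31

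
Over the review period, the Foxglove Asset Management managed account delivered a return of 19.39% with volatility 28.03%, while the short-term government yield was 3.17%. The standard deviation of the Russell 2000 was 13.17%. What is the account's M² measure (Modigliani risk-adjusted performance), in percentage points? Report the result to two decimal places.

10.79

Sharpe = (Rp − Rf) / σp = (19.39% − 3.17%) / 28.03% = 0.5787
M² = Rf + Sharpe × σm = 3.17% + 0.5787 × 13.17% = 10.7915%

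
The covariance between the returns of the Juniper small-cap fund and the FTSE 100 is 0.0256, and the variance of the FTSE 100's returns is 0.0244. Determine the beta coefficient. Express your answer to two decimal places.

β = Cov(Rp, Rm) / Var(Rm) = 0.0256 / 0.0244 = 1.0492

1.05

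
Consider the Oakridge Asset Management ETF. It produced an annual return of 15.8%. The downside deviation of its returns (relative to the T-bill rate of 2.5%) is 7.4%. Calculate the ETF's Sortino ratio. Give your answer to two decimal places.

1.80

Sortino = (Rp − Rf) / σd = (15.8% − 2.5%) / 7.4% = 13.30% / 7.4% = 1.7973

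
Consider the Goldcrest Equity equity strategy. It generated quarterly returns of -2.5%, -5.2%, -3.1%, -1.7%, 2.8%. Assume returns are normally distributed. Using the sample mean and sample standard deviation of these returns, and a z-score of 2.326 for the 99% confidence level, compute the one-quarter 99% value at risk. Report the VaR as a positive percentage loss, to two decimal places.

r̄ = (-2.5 − 5.2 − 3.1 − 1.7 + 2.8) / 5 = -1.9400%
Σ(r − r̄)² = (-2.5 − (-1.9400))² + (-5.2 − (-1.9400))² + (-3.1 − (-1.9400))² + … = 34.8120
sample σ = √(34.8120 / 4) = √8.7030 = 2.9501%
VaR = −(r̄ − z·σ) = −(-1.9400 − 2.326 × 2.9501) = −(-8.8019) = 8.8019%

8.80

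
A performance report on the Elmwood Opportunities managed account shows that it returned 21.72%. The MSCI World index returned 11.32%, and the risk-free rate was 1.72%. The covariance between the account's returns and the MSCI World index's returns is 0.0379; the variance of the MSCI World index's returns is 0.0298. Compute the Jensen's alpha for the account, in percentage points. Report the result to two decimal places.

β = Cov / Var = 0.0379 / 0.0298 = 1.2718
E[R] = Rf + β(Rm − Rf) = 1.72% + 1.2718 × (11.32% − 1.72%) = 13.9293%
α = Rp − E[R] = 21.72% − 13.9293% = 7.7907

7.79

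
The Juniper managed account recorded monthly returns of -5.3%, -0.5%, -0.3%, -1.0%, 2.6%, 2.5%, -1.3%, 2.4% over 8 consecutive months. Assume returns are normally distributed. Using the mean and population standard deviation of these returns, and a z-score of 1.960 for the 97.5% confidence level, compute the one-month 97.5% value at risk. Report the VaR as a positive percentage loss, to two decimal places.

Mean return r̄ = -0.90 / 8 = -0.1125%
Σ(r − r̄)² = (-5.3 − (-0.1125))² + (-0.5 − (-0.1125))² + (-0.3 − (-0.1125))² + … = 49.7888
σ = √[49.7888 / 8] = 2.4947%
VaR = −(r̄ − z·σ) = −(-0.1125 − 1.960 × 2.4947) = −(-5.0021) = 5.0021%

5.00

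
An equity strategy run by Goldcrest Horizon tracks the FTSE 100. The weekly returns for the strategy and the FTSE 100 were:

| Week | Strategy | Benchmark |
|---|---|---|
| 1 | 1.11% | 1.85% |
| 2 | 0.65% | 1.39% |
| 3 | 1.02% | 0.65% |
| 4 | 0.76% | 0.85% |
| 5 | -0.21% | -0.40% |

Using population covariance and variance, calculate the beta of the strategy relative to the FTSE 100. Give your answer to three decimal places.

r̄p = 0.6660%,  r̄m = 0.8680%
Cov = Σ(rp − r̄p)(rm − r̄m) / 5 = 0.2919
Var(rm) = Σ(rm − r̄m)² / 5 = 0.5785
β = Cov / Var = 0.2919 / 0.5785 = 0.5046

0.505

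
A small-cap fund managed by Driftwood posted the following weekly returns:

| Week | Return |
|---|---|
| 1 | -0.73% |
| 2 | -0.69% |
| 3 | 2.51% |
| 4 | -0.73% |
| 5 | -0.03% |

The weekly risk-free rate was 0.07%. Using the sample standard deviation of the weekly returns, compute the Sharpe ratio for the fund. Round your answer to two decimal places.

μ = (-0.73 − 0.69 + 2.51 − 0.73 − 0.03) / 5 = 0.0660%
Σ(r − μ)² = (-0.73 − 0.0660)² + (-0.69 − 0.0660)² + … = 7.8211
σ = √[7.8211 / 4] = 1.3983%
Sharpe = (μ − rf) / σ = (0.0660 − 0.07) / 1.3983 = -0.0040 / 1.3983 = -0.0029

0.00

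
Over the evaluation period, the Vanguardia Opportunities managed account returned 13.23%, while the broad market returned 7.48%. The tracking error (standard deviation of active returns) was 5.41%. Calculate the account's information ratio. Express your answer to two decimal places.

1.06

IR = (Rp − Rb) / TE = (13.23% − 7.48%) / 5.41% = 5.75% / 5.41% = 1.0628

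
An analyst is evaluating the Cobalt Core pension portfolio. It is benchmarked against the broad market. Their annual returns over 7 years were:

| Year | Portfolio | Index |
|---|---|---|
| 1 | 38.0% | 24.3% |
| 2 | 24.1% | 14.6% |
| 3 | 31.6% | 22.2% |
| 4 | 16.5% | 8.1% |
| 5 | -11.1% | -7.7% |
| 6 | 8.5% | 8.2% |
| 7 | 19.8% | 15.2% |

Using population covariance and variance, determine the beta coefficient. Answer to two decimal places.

1.48

r̄p = 18.2000%,  r̄m = 12.1286%
Cov = Σ(rp − r̄p)(rm − r̄m) / 7 = 145.9114
Var(rm) = Σ(rm − r̄m)² / 7 = 98.5649
β = Cov / Var = 145.9114 / 98.5649 = 1.4804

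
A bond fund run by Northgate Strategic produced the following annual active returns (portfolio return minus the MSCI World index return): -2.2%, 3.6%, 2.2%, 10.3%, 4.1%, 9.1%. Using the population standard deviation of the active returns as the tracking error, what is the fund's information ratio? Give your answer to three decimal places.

1.075

Mean return r̄ = 27.10 / 6 = 4.5167%
Population σ = √[Σ(r − r̄)² / 6] = √[105.9483 / 6] = √17.6581 = 4.2022%
IR = r̄ / tracking error = 4.5167 / 4.2022 = 1.0748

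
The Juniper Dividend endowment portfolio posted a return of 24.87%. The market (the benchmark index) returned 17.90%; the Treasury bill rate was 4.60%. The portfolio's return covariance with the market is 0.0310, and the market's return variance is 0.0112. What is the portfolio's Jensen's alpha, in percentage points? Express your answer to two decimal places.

β = Cov / Var = 0.0310 / 0.0112 = 2.7679
E[R] = Rf + β(Rm − Rf) = 4.60% + 2.7679 × (17.90% − 4.60%) = 41.4131%
α = Rp − E[R] = 24.87% − 41.4131% = -16.5431

-16.54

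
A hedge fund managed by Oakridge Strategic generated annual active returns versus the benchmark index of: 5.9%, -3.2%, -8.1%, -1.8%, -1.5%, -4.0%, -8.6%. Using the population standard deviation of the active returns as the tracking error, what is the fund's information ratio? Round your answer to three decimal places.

r̄ = (5.9 − 3.2 − 8.1 − 1.8 − 1.5 − 4 − 8.6) / 7 = -3.0429%
Population σ = √[Σ(r − r̄)² / 7] = √[141.2971 / 7] = √20.1853 = 4.4928%
IR = r̄ / tracking error = -3.0429 / 4.4928 = -0.6773

-0.677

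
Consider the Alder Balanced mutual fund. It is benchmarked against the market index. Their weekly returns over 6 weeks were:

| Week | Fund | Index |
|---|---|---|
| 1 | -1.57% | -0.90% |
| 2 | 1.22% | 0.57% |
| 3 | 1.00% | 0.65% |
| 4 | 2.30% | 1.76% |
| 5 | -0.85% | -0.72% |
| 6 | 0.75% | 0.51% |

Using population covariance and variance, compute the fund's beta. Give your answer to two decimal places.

1.43

r̄p = 0.4750%,  r̄m = 0.3117%
Cov = Σ(rp − r̄p)(rm − r̄m) / 6 = 1.1521
Var(rm) = Σ(rm − r̄m)² / 6 = 0.8084
β = Cov / Var = 1.1521 / 0.8084 = 1.4252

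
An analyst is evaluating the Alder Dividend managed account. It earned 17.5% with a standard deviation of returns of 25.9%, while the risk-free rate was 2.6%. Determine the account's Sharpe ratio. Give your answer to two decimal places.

Sharpe = (Rp − Rf) / σp = (17.5% − 2.6%) / 25.9% = 14.90% / 25.9% = 0.5753

0.58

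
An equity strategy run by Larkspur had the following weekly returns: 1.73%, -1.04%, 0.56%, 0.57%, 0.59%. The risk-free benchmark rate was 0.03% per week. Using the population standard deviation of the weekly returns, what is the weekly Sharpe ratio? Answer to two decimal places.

Mean return μ = 2.410 / 5 = 0.4820%
Population std dev = √[3.8995 / 5] = 0.8831%
Sharpe = (μ − rf) / σ = (0.4820 − 0.03) / 0.8831 = 0.4520 / 0.8831 = 0.5118

0.51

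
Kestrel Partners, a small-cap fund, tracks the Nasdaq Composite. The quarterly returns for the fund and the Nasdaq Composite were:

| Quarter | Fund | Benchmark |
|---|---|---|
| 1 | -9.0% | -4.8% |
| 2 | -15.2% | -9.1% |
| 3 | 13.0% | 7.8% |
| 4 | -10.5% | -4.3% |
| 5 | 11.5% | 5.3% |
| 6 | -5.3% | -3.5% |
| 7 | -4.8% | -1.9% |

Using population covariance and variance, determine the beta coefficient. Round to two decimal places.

r̄p = -2.9000%,  r̄m = -1.5000%
Cov = Σ(rp − r̄p)(rm − r̄m) / 7 = 55.1771
Var(rm) = Σ(rm − r̄m)² / 7 = 30.4829
β = Cov / Var = 55.1771 / 30.4829 = 1.8101

1.81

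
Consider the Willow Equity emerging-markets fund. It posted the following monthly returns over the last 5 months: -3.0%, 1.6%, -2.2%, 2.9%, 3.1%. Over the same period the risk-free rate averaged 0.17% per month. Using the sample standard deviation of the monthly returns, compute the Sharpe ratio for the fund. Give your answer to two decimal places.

0.11

Mean return r̄ = 2.40 / 5 = 0.4800%
Σ(r − r̄)² = 33.2680; sample σ = √(33.2680/4) = 2.8839%
Sharpe = (r̄ − rf) / σ = (0.4800 − 0.17) / 2.8839 = 0.3100 / 2.8839 = 0.1075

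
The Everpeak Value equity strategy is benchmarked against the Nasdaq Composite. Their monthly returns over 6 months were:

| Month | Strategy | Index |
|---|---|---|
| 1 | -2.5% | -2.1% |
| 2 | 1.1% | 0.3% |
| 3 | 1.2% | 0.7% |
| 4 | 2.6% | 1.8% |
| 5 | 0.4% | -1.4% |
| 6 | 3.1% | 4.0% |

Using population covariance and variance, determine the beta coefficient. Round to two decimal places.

0.81

r̄p = 0.9833%,  r̄m = 0.5500%
Cov = Σ(rp − r̄p)(rm − r̄m) / 6 = 3.2825
Var(rm) = Σ(rm − r̄m)² / 6 = 4.0625
β = Cov / Var = 3.2825 / 4.0625 = 0.8080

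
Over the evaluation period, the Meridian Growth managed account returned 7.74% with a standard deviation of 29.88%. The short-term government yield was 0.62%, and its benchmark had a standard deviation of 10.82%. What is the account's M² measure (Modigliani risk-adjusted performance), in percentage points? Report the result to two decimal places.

3.20

Sharpe = (Rp − Rf) / σp = (7.74% − 0.62%) / 29.88% = 0.2383
M² = Rf + Sharpe × σm = 0.62% + 0.2383 × 10.82% = 3.1984%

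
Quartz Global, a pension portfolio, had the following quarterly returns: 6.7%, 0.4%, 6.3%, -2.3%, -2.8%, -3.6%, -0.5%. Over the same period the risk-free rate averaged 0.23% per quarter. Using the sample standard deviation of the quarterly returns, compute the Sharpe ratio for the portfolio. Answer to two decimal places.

0.09

r̄ = (6.7 + 0.4 + 6.3 − 2.3 − 2.8 − 3.6 − 0.5) / 7 = 4.20 / 7 = 0.6000%
Σ(r − r̄)² = (6.7 − 0.6000)² + (0.4 − 0.6000)² + … = 108.5600
sample σ = √(108.5600 / 6) = √18.0933 = 4.2536%
Sharpe = (r̄ − rf) / σ = (0.6000 − 0.23) / 4.2536 = 0.3700 / 4.2536 = 0.0870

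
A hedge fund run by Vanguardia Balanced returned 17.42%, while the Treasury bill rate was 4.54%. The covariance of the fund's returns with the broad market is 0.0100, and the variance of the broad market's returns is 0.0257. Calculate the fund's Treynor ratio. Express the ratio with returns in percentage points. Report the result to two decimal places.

β = Cov / Var = 0.0100 / 0.0257 = 0.3891
Treynor = (Rp − Rf) / β = (17.42% − 4.54%) / 0.3891 = 12.88 / 0.3891 = 33.1020

33.10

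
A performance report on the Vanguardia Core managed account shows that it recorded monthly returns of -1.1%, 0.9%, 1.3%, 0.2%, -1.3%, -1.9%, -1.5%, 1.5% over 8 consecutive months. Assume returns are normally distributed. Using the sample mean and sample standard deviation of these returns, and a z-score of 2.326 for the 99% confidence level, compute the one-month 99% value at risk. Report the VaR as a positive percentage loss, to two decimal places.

3.42

Mean return r̄ = -1.90 / 8 = -0.2375%
Sample σ = √[Σ(r − r̄)² / 7] = √[13.0988 / 7] = √1.8713 = 1.3680%
VaR = −(r̄ − z·σ) = −(-0.2375 − 2.326 × 1.3680) = −(-3.4195) = 3.4195%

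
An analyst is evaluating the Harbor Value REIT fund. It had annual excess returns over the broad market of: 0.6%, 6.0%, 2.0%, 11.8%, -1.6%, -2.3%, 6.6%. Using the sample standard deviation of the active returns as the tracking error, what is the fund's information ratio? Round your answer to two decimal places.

0.65

μ = (0.6 + 6 + 2 + 11.8 − 1.6 − 2.3 + 6.6) / 7 = 3.3000%
Σ(r − μ)² = 154.7800; sample σ = √(154.7800/6) = 5.0790%
IR = μ / tracking error = 3.3000 / 5.0790 = 0.6497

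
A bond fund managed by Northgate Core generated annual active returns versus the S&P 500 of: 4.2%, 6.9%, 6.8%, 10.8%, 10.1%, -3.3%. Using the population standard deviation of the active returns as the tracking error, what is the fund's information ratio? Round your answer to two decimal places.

r̄ = (4.2 + 6.9 + 6.8 + 10.8 + 10.1 − 3.3) / 6 = 35.50 / 6 = 5.9167%
Population std dev = √[130.9883 / 6] = 4.6724%
IR = r̄ / tracking error = 5.9167 / 4.6724 = 1.2663

1.27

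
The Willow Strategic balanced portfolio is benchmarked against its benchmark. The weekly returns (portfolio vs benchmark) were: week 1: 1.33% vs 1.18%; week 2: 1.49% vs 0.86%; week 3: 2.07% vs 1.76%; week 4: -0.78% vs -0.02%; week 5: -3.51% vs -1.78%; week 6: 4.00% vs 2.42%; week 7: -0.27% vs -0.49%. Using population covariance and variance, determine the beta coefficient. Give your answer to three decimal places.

1.639

r̄p = 0.6186%,  r̄m = 0.5614%
Cov = Σ(rp − r̄p)(rm − r̄m) / 7 = 2.8770
Var(rm) = Σ(rm − r̄m)² / 7 = 1.7555
β = Cov / Var = 2.8770 / 1.7555 = 1.6388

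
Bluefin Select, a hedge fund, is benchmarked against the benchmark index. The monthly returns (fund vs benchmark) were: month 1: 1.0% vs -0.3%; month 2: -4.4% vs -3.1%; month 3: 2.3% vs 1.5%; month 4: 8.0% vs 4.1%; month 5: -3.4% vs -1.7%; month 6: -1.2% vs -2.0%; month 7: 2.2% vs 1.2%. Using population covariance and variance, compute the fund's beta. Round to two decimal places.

r̄p = 0.6429%,  r̄m = -0.0429%
Cov = Σ(rp − r̄p)(rm − r̄m) / 7 = 8.6576
Var(rm) = Σ(rm − r̄m)² / 7 = 5.2967
β = Cov / Var = 8.6576 / 5.2967 = 1.6345

1.63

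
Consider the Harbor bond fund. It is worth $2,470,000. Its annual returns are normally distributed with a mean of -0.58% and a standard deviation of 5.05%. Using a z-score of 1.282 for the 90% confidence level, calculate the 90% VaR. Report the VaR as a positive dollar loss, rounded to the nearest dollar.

$174,236

Return at the 90% tail: μ − z·σ = -0.58% − 1.282 × 5.05% = -0.58 − 6.4741 = -7.0541%
VaR = −(-7.0541%) × $2,470,000 = 7.0541% × $2,470,000 = $174,236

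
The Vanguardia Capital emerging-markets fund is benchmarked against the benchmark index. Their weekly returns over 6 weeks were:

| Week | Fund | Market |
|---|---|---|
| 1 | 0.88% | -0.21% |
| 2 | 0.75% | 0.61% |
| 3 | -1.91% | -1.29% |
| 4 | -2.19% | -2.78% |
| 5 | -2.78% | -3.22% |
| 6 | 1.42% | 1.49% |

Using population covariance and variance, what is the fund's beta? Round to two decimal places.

r̄p = -0.6383%,  r̄m = -0.9000%
Cov = Σ(rp − r̄p)(rm − r̄m) / 6 = 2.7409
Var(rm) = Σ(rm − r̄m)² / 6 = 2.9229
β = Cov / Var = 2.7409 / 2.9229 = 0.9377

0.94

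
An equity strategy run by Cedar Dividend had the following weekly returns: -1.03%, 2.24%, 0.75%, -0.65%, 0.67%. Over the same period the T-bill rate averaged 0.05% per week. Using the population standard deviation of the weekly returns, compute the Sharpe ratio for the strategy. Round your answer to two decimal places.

Mean return r̄ = 1.980 / 5 = 0.3960%
Σ(r − r̄)² = (-1.03 − 0.3960)² + (2.24 − 0.3960)² + (0.75 − 0.3960)² + … = 6.7283
population σ = √(6.7283 / 5) = √1.3457 = 1.1600%
Sharpe = (r̄ − rf) / σ = (0.3960 − 0.05) / 1.1600 = 0.3460 / 1.1600 = 0.2983

0.30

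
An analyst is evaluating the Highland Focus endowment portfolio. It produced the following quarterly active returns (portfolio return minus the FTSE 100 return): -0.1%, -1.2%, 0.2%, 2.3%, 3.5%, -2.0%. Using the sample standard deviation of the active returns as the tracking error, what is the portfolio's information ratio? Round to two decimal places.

r̄ = (-0.1 − 1.2 + 0.2 + 2.3 + 3.5 − 2) / 6 = 0.4500%
Σ(r − r̄)² = 21.8150; sample σ = √(21.8150/5) = 2.0888%
IR = r̄ / tracking error = 0.4500 / 2.0888 = 0.2154

0.22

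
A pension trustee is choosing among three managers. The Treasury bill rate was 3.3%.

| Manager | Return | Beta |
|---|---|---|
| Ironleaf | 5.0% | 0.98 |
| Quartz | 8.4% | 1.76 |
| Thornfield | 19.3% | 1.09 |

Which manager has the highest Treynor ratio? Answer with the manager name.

Ironleaf: Treynor = (5.0% − 3.3%) / 0.98 = 1.735
Quartz: Treynor = (8.4% − 3.3%) / 1.76 = 2.898
Thornfield: Treynor = (19.3% − 3.3%) / 1.09 = 14.679
Highest: Thornfield (14.679).

Thornfield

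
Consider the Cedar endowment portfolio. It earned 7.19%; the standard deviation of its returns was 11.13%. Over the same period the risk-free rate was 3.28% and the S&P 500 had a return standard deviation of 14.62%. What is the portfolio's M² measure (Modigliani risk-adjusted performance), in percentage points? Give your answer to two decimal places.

Sharpe = (Rp − Rf) / σp = (7.19% − 3.28%) / 11.13% = 0.3513
M² = Rf + Sharpe × σm = 3.28% + 0.3513 × 14.62% = 8.4160%

8.42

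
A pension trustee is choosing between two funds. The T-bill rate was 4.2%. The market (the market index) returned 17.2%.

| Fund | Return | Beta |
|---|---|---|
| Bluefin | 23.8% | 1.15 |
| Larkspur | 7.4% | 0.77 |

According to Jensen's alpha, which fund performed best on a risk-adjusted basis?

Bluefin: α = 23.8% − [4.2% + 1.15 × (17.2% − 4.2%)] = 4.650
Larkspur: α = 7.4% − [4.2% + 0.77 × (17.2% − 4.2%)] = -6.810
Highest: Bluefin (4.650).

Bluefin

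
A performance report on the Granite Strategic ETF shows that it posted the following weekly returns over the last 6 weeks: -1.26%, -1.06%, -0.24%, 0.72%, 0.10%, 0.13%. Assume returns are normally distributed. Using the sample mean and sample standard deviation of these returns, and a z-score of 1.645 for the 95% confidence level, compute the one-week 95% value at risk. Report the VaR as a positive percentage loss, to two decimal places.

r̄ = (-1.26 − 1.06 − 0.24 + 0.72 + 0.1 + 0.13) / 6 = -1.610 / 6 = -0.2683%
Σ(r − r̄)² = 2.8821; sample σ = √(2.8821/5) = 0.7592%
VaR = −(r̄ − z·σ) = −(-0.2683 − 1.645 × 0.7592) = −(-1.5172) = 1.5172%

1.52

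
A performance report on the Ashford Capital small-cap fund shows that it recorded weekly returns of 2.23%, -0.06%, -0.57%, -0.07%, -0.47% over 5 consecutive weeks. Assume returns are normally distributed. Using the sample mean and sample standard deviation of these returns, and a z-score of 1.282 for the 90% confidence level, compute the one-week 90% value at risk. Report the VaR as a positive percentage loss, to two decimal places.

μ = (2.23 − 0.06 − 0.57 − 0.07 − 0.47) / 5 = 0.2120%
Sample std dev = √[5.3025 / 4] = 1.1514%
VaR = −(μ − z·σ) = −(0.2120 − 1.282 × 1.1514) = −(-1.2641) = 1.2641%

1.26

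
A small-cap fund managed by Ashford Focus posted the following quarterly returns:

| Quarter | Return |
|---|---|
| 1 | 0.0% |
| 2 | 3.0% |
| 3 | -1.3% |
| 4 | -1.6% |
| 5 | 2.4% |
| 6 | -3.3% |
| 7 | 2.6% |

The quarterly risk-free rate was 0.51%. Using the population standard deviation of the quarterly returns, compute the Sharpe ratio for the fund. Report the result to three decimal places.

-0.111

r̄ = (0 + 3 − 1.3 − 1.6 + 2.4 − 3.3 + 2.6) / 7 = 1.80 / 7 = 0.2571%
Σ(r − r̄)² = (0 − 0.2571)² + (3 − 0.2571)² + … = 36.1971
population σ = √(36.1971 / 7) = √5.1710 = 2.2740%
Sharpe = (r̄ − rf) / σ = (0.2571 − 0.51) / 2.2740 = -0.2529 / 2.2740 = -0.1112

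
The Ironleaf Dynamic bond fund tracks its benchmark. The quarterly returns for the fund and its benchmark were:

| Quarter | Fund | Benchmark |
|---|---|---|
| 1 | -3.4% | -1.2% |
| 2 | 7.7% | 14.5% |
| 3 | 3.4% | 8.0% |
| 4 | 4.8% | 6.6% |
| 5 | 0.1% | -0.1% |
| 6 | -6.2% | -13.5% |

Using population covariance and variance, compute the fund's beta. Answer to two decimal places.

0.52

r̄p = 1.0667%,  r̄m = 2.3833%
Cov = Σ(rp − r̄p)(rm − r̄m) / 6 = 40.5078
Var(rm) = Σ(rm − r̄m)² / 6 = 77.9047
β = Cov / Var = 40.5078 / 77.9047 = 0.5200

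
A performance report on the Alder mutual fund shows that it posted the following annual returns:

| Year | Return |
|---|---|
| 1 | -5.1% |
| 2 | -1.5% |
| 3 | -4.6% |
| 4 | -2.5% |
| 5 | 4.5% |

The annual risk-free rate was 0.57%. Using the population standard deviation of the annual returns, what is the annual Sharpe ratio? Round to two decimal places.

Mean return r̄ = -9.20 / 5 = -1.8400%
Σ(r − r̄)² = (-5.1 − (-1.8400))² + (-1.5 − (-1.8400))² + (-4.6 − (-1.8400))² + … = 58.9920
σ = √[58.9920 / 5] = 3.4349%
Sharpe = (r̄ − rf) / σ = (-1.8400 − 0.57) / 3.4349 = -2.4100 / 3.4349 = -0.7016

-0.70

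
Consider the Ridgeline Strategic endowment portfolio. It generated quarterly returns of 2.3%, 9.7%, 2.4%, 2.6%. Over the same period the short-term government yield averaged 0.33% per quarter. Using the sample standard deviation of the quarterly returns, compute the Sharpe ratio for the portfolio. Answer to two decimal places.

μ = (2.3 + 9.7 + 2.4 + 2.6) / 4 = 4.2500%
Sample σ = √[Σ(r − μ)² / 3] = √[39.6500 / 3] = √13.2167 = 3.6355%
Sharpe = (μ − rf) / σ = (4.2500 − 0.33) / 3.6355 = 3.9200 / 3.6355 = 1.0783

1.08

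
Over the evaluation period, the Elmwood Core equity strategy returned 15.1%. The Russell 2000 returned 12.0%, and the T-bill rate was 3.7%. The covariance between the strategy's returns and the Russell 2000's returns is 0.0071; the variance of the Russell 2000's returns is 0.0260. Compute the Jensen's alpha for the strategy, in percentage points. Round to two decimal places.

β = Cov / Var = 0.0071 / 0.0260 = 0.2731
E[R] = Rf + β(Rm − Rf) = 3.7% + 0.2731 × (12.0% − 3.7%) = 5.9667%
α = Rp − E[R] = 15.1% − 5.9667% = 9.1333

9.13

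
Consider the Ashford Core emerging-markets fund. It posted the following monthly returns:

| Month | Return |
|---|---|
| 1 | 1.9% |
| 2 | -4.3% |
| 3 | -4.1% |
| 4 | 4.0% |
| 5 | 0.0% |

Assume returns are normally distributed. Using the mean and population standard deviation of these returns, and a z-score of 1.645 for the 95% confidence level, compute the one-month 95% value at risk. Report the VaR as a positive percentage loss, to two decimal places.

Mean return r̄ = -2.50 / 5 = -0.5000%
Σ(r − r̄)² = 53.6600; population σ = √(53.6600/5) = 3.2760%
VaR = −(r̄ − z·σ) = −(-0.5000 − 1.645 × 3.2760) = −(-5.8890) = 5.8890%

5.89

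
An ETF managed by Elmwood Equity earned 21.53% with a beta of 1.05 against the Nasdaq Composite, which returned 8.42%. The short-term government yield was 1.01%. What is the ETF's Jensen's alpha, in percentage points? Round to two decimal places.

12.74

CAPM expected return = Rf + β(Rm − Rf) = 1.01% + 1.05 × (8.42% − 1.01%) = 1.01 + 1.05 × 7.41 = 8.7905%
Jensen's α = Rp − E[R] = 21.53% − 8.7905% = 12.7395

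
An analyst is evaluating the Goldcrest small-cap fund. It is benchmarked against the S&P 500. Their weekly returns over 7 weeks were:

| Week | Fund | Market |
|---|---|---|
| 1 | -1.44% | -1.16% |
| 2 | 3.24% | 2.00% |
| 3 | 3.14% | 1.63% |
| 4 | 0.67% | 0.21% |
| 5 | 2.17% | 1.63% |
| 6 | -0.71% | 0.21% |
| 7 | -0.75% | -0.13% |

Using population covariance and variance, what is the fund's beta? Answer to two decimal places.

1.61

r̄p = 0.9029%,  r̄m = 0.6271%
Cov = Σ(rp − r̄p)(rm − r̄m) / 7 = 1.8473
Var(rm) = Σ(rm − r̄m)² / 7 = 1.1445
β = Cov / Var = 1.8473 / 1.1445 = 1.6141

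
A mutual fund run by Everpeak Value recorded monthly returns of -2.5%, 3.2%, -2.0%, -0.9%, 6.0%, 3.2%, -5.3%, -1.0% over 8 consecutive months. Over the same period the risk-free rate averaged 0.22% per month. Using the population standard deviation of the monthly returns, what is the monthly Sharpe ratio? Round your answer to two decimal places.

-0.04

Mean return r̄ = 0.70 / 8 = 0.0875%
Σ(r − r̄)² = (-2.5 − 0.0875)² + (3.2 − 0.0875)² + (-2 − 0.0875)² + … = 96.5688
population σ = √(96.5688 / 8) = √12.0711 = 3.4743%
Sharpe = (r̄ − rf) / σ = (0.0875 − 0.22) / 3.4743 = -0.1325 / 3.4743 = -0.0381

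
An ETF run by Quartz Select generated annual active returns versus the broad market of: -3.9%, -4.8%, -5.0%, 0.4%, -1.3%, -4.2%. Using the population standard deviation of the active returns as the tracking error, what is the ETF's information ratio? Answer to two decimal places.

r̄ = (-3.9 − 4.8 − 5 + 0.4 − 1.3 − 4.2) / 6 = -18.80 / 6 = -3.1333%
Population std dev = √[23.8333 / 6] = 1.9930%
IR = r̄ / tracking error = -3.1333 / 1.9930 = -1.5722

-1.57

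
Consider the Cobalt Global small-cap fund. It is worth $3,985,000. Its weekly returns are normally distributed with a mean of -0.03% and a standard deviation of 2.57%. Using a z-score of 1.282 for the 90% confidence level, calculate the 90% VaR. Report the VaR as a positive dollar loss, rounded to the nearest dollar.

Return at the 90% tail: μ − z·σ = -0.03% − 1.282 × 2.57% = -0.03 − 3.29474 = -3.32474%
VaR = −(-3.32474%) × $3,985,000 = 3.32474% × $3,985,000 = $132,491

$132,491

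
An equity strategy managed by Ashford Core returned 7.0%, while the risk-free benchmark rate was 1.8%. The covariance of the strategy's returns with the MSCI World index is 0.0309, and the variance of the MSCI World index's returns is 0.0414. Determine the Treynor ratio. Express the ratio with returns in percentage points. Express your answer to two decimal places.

6.97

β = Cov / Var = 0.0309 / 0.0414 = 0.7464
Treynor = (Rp − Rf) / β = (7.0% − 1.8%) / 0.7464 = 5.20 / 0.7464 = 6.9668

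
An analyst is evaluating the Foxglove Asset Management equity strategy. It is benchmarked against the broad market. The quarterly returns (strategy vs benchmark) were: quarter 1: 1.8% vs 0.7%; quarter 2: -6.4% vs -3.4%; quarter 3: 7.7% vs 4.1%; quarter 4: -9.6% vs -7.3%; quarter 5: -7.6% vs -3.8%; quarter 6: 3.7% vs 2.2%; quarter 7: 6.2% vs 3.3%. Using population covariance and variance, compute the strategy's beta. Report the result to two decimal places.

1.64

r̄p = -0.6000%,  r̄m = -0.6000%
Cov = Σ(rp − r̄p)(rm − r̄m) / 7 = 25.6614
Var(rm) = Σ(rm − r̄m)² / 7 = 15.6857
β = Cov / Var = 25.6614 / 15.6857 = 1.6360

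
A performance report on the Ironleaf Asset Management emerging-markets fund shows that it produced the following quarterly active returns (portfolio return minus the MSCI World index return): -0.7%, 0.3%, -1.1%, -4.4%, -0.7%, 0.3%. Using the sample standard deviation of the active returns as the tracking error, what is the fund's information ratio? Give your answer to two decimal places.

-0.60

r̄ = (-0.7 + 0.3 − 1.1 − 4.4 − 0.7 + 0.3) / 6 = -6.30 / 6 = -1.0500%
Σ(r − r̄)² = (-0.7 − (-1.0500))² + (0.3 − (-1.0500))² + (-1.1 − (-1.0500))² + … = 15.1150
sample σ = √(15.1150 / 5) = √3.0230 = 1.7387%
IR = r̄ / tracking error = -1.0500 / 1.7387 = -0.6039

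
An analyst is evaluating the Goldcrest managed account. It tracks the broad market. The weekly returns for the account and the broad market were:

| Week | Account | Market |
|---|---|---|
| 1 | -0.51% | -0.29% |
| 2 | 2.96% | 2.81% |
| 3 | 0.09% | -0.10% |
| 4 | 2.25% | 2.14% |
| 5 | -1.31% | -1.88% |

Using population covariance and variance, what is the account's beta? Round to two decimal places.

0.95

r̄p = 0.6960%,  r̄m = 0.5360%
Cov = Σ(rp − r̄p)(rm − r̄m) / 5 = 2.7738
Var(rm) = Σ(rm − r̄m)² / 5 = 2.9335
β = Cov / Var = 2.7738 / 2.9335 = 0.9456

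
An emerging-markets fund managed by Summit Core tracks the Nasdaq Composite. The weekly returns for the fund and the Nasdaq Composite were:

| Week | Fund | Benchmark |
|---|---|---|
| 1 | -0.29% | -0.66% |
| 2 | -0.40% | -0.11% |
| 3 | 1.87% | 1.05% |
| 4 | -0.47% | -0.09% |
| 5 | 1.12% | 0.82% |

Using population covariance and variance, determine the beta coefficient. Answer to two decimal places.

1.38

r̄p = 0.3660%,  r̄m = 0.2020%
Cov = Σ(rp − r̄p)(rm − r̄m) / 5 = 0.5580
Var(rm) = Σ(rm − r̄m)² / 5 = 0.4053
β = Cov / Var = 0.5580 / 0.4053 = 1.3768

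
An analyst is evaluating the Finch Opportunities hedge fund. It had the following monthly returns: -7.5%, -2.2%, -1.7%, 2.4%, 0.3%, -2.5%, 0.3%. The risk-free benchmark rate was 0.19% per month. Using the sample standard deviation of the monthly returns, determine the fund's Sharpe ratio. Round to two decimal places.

Mean return μ = -10.90 / 7 = -1.5571%
Sample std dev = √[59.1971 / 6] = 3.1410%
Sharpe = (μ − rf) / σ = (-1.5571 − 0.19) / 3.1410 = -1.7471 / 3.1410 = -0.5562

-0.56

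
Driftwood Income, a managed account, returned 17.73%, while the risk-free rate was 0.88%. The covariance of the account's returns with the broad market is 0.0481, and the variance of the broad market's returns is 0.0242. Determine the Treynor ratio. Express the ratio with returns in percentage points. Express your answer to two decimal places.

β = Cov / Var = 0.0481 / 0.0242 = 1.9876
Treynor = (Rp − Rf) / β = (17.73% − 0.88%) / 1.9876 = 16.85 / 1.9876 = 8.4776

8.48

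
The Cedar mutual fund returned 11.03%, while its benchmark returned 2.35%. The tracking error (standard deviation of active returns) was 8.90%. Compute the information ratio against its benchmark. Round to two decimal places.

IR = (Rp − Rb) / TE = (11.03% − 2.35%) / 8.90% = 8.68% / 8.90% = 0.9753

0.98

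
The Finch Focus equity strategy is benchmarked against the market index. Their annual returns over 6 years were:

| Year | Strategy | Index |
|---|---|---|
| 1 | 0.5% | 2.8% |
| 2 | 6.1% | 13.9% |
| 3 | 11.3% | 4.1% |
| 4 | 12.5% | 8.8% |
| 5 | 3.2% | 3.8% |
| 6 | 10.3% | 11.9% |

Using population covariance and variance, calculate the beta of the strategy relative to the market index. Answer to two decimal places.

r̄p = 7.3167%,  r̄m = 7.5500%
Cov = Σ(rp − r̄p)(rm − r̄m) / 6 = 7.6342
Var(rm) = Σ(rm − r̄m)² / 6 = 18.2225
β = Cov / Var = 7.6342 / 18.2225 = 0.4189

0.42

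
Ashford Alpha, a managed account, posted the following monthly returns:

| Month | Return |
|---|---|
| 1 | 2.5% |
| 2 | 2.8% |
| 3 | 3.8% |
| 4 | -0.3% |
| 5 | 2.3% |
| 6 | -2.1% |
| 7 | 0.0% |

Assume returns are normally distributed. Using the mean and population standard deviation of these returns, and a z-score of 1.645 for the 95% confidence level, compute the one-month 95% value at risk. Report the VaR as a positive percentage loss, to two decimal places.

r̄ = (2.5 + 2.8 + 3.8 − 0.3 + 2.3 − 2.1 + 0) / 7 = 1.2857%
Σ(r − r̄)² = 26.7486; population σ = √(26.7486/7) = 1.9548%
VaR = −(r̄ − z·σ) = −(1.2857 − 1.645 × 1.9548) = −(-1.9299) = 1.9299%

1.93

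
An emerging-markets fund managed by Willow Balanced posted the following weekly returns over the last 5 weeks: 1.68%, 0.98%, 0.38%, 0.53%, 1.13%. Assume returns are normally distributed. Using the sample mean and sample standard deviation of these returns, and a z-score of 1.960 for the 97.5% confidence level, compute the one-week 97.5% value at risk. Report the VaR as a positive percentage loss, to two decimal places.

r̄ = (1.68 + 0.98 + 0.38 + 0.53 + 1.13) / 5 = 0.9400%
Sample std dev = √[1.0670 / 4] = 0.5165%
VaR = −(r̄ − z·σ) = −(0.9400 − 1.960 × 0.5165) = −(-0.0723) = 0.0723%

0.07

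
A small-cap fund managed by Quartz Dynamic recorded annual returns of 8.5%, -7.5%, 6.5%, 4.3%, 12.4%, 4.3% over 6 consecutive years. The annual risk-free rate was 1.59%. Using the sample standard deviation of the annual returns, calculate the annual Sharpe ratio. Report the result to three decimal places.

0.470

Mean return r̄ = 28.50 / 6 = 4.7500%
Σ(r − r̄)² = (8.5 − 4.7500)² + (-7.5 − 4.7500)² + … = 226.1150
sample σ = √(226.1150 / 5) = √45.2230 = 6.7248%
Sharpe = (r̄ − rf) / σ = (4.7500 − 1.59) / 6.7248 = 3.1600 / 6.7248 = 0.4699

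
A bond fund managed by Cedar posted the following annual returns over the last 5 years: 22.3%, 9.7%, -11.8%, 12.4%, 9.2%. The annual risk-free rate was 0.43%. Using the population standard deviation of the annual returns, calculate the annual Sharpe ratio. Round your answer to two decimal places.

μ = (22.3 + 9.7 − 11.8 + 12.4 + 9.2) / 5 = 41.80 / 5 = 8.3600%
Population std dev = √[619.5720 / 5] = 11.1317%
Sharpe = (μ − rf) / σ = (8.3600 − 0.43) / 11.1317 = 7.9300 / 11.1317 = 0.7124

0.71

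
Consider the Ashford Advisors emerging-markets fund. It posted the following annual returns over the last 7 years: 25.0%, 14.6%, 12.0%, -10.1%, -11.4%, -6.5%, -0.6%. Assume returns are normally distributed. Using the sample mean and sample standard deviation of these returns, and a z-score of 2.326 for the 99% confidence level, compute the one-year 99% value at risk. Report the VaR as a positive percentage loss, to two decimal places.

29.35

r̄ = (25 + 14.6 + 12 − 10.1 − 11.4 − 6.5 − 0.6) / 7 = 3.2857%
Sample σ = √[Σ(r − r̄)² / 6] = √[1181.1686 / 6] = √196.8614 = 14.0307%
VaR = −(r̄ − z·σ) = −(3.2857 − 2.326 × 14.0307) = −(-29.3497) = 29.3497%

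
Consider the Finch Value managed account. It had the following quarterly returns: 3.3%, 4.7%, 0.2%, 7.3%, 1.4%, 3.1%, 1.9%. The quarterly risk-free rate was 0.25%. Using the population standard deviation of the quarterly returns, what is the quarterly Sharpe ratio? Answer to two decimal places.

1.33

Mean return r̄ = 21.90 / 7 = 3.1286%
Σ(r − r̄)² = (3.3 − 3.1286)² + (4.7 − 3.1286)² + … = 32.9743
σ = √[32.9743 / 7] = 2.1704%
Sharpe = (r̄ − rf) / σ = (3.1286 − 0.25) / 2.1704 = 2.8786 / 2.1704 = 1.3263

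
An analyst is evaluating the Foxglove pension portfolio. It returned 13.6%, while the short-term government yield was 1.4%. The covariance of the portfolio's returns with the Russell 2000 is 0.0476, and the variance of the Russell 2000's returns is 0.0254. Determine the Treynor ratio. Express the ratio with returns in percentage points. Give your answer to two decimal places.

6.51

β = Cov / Var = 0.0476 / 0.0254 = 1.8740
Treynor = (Rp − Rf) / β = (13.6% − 1.4%) / 1.8740 = 12.20 / 1.8740 = 6.5101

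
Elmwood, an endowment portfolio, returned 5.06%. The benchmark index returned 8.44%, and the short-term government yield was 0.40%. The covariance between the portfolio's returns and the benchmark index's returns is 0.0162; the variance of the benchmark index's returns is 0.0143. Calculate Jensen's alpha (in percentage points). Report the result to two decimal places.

β = Cov / Var = 0.0162 / 0.0143 = 1.1329
E[R] = Rf + β(Rm − Rf) = 0.40% + 1.1329 × (8.44% − 0.40%) = 9.5085%
α = Rp − E[R] = 5.06% − 9.5085% = -4.4485

-4.45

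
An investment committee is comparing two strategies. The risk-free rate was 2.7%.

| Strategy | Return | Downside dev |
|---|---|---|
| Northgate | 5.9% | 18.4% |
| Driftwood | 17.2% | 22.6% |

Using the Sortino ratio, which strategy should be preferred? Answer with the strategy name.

Northgate: Sortino ratio = (5.9% − 2.7%) / 18.4% = 0.174
Driftwood: Sortino ratio = (17.2% − 2.7%) / 22.6% = 0.642
Highest: Driftwood (0.642).

Driftwood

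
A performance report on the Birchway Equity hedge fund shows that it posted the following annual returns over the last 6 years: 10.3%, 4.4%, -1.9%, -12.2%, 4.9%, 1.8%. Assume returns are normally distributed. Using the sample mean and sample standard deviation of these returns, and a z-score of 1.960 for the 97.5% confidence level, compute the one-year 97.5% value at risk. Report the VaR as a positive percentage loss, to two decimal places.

13.87

Mean return r̄ = 7.30 / 6 = 1.2167%
Σ(r − r̄)² = (10.3 − 1.2167)² + (4.4 − 1.2167)² + … = 296.2683
sample σ = √(296.2683 / 5) = √59.2537 = 7.6976%
VaR = −(r̄ − z·σ) = −(1.2167 − 1.960 × 7.6976) = −(-13.8706) = 13.8706%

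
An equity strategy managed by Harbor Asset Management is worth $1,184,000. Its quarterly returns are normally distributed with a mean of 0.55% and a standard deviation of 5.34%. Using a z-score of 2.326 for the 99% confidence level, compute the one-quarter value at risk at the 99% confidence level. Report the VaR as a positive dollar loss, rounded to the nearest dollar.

Return at the 99% tail: μ − z·σ = 0.55% − 2.326 × 5.34% = 0.55 − 12.42084 = -11.87084%
VaR = −(-11.87084%) × $1,184,000 = 11.87084% × $1,184,000 = $140,551

$140,551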